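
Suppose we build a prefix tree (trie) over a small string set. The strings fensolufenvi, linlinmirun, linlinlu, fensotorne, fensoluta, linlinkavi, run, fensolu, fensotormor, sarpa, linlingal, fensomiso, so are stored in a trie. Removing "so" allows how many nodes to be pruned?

After clearing the end-marker at "so", prune upward until reaching a node still needed by another word.
The suffix "o" (1 node) is used only by "so"; the node for "s" still has the child "a", so pruning stops there.
Nodes removed: 1

1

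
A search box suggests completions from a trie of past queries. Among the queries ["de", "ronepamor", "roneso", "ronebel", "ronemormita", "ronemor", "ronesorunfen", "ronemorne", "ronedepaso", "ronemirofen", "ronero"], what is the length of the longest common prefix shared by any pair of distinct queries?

7

Equivalently: take the maximum, over all pairs, of their longest common prefix length.
"ronemor" and "ronemormita" agree on "ronemor" (7 characters) before diverging; nothing deeper is shared.
Longest shared-prefix length: 7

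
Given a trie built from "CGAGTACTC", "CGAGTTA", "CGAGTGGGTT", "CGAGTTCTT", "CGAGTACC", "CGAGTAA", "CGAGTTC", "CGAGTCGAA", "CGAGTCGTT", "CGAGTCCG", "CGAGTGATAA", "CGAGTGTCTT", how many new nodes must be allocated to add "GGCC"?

"GGCC" shares no prefix with any stored word, so all 4 characters open new nodes.
4 − 0 = 4 new nodes.

4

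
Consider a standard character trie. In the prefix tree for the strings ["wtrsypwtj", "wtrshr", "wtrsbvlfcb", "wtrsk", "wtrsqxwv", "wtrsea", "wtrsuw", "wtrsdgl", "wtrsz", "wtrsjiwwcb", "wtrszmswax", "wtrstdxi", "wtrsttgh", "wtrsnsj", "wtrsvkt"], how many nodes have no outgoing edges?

Leaves are exactly the stored words that no other stored word extends.
Those words: "wtrsbvlfcb", "wtrsdgl", "wtrsea", "wtrshr", "wtrsjiwwcb", "wtrsk", "wtrsnsj", "wtrsqxwv", "wtrstdxi", "wtrsttgh", "wtrsuw", "wtrsvkt", "wtrsypwtj", "wtrszmswax"
Leaf count: 14

14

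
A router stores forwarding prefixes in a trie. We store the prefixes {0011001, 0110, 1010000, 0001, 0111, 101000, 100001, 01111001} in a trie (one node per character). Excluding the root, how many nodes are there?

28

For each word, the new-node count is its length minus the longest prefix already in the trie:
  "0011001" → 7 new (0, 0, 1, 1, 0, 0, 1)
  "0110" → prefix "0" already present; 3 new (1, 1, 0)
  "1010000" → 7 new (1, 0, 1, 0, 0, 0, 0)
  "0001" → prefix "00" already present; 2 new (0, 1)
  "0111" → prefix "011" already present; 1 new (1)
  "101000" → prefix "101000" already present; 0 new (none)
  "100001" → prefix "10" already present; 4 new (0, 0, 0, 1)
  "01111001" → prefix "0111" already present; 4 new (1, 0, 0, 1)
Total nodes = 7 + 3 + 7 + 2 + 1 + 0 + 4 + 4 = 28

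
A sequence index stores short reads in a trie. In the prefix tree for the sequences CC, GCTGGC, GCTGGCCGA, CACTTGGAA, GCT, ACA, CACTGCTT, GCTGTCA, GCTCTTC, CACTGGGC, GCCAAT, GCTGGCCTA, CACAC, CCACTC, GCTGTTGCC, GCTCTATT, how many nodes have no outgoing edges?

13

A leaf is a node with no children — equivalently, the end of a word that is not a proper prefix of any other stored word.
Those words: "ACA", "CACAC", "CACTGCTT", "CACTGGGC", "CACTTGGAA", "CCACTC", "GCCAAT", "GCTCTATT", "GCTCTTC", "GCTGGCCGA", "GCTGGCCTA", "GCTGTCA", "GCTGTTGCC"
Leaf count: 13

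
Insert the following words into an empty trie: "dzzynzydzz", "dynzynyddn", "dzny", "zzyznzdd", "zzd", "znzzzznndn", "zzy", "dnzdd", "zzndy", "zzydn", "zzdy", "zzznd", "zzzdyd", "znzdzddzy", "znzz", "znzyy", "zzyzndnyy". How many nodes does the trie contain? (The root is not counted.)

67

Count nodes per top-level branch (shared prefixes stored once):
  'd'-branch (dnzdd, dynzynyddn, dzny, dzzynzydzz): 25 nodes
  'z'-branch (znzdzddzy, znzyy, znzz, znzzzznndn, zzd, zzdy, zzndy, zzy, zzydn, zzyzndnyy, zzyznzdd, zzzdyd, zzznd): 42 nodes
Sum: 67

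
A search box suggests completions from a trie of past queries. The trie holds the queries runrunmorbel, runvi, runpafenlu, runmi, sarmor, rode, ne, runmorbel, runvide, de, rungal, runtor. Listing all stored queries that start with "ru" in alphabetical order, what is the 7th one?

runvi

Words with prefix "ru", in lexicographic order: "rungal", "runmi", "runmorbel", "runpafenlu", "runrunmorbel", "runtor", "runvi", "runvide"
The 7th is runvi.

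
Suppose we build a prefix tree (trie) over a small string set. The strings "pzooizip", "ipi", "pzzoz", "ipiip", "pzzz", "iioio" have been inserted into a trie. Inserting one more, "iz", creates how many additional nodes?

"i" is already a path in the trie; the remaining "z" must be added.
Each of the 1 remaining characters creates one node.

1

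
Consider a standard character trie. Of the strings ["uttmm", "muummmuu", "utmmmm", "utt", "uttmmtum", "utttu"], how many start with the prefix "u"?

5

Filter for entries beginning with "u":
Words under "u": utmmmm, utt, uttmm, uttmmtum, utttu
Count: 5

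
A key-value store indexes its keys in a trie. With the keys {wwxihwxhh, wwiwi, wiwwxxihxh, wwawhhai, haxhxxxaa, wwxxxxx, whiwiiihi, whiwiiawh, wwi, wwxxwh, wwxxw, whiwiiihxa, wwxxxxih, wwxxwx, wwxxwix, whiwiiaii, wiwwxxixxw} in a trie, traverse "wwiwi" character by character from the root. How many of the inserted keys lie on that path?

2

Walk "wwiwi" from the root; an end-of-word marker is hit whenever a stored word is a prefix of "wwiwi".
Prefixes of the query that are stored words: "wwi", "wwiwi"
Count: 2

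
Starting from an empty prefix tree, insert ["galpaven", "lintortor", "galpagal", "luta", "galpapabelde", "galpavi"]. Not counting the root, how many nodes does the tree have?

Insert word by word; a character creates a node only if that edge doesn't already exist:
  "galpaven" → 8 new (g, a, l, p, a, v, e, n)
  "lintortor" → 9 new (l, i, n, t, o, r, t, o, r)
  "galpagal" → prefix "galpa" already present; 3 new (g, a, l)
  "luta" → prefix "l" already present; 3 new (u, t, a)
  "galpapabelde" → prefix "galpa" already present; 7 new (p, a, b, e, l, d, e)
  "galpavi" → prefix "galpav" already present; 1 new (i)
Total nodes = 8 + 9 + 3 + 3 + 7 + 1 = 31

31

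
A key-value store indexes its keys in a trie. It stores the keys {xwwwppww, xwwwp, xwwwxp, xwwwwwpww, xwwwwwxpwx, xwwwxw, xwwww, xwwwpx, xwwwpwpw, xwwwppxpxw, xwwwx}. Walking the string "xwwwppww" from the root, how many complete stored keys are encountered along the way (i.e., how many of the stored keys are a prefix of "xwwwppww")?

2

Traverse "xwwwppww" character by character; count nodes along the way that are marked as word ends.
Prefixes of the query that are stored words: "xwwwp", "xwwwppww"
Count: 2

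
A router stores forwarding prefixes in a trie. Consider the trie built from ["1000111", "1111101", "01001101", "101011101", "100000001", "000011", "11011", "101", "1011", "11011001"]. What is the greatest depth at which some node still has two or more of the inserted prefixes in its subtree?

5

The deepest shared node is where two words last agree before diverging.
e.g. "11011" and "11011001" share the prefix "11011" of length 5; no pair shares a longer one.
Longest shared-prefix length: 5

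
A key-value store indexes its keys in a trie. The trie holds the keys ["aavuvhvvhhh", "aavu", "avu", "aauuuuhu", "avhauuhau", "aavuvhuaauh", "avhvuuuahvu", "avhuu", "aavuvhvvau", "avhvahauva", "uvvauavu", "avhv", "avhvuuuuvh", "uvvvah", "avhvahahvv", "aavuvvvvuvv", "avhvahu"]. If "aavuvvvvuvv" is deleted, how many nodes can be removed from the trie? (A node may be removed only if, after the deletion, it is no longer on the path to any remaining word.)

6

Walk "aavuvvvvuvv" from the leaf back toward the root, removing each node that no remaining word uses.
The suffix "vvvuvv" (6 nodes) is used only by "aavuvvvvuvv"; the node for "aavuv" still has the child "h", so pruning stops there.
Nodes removed: 6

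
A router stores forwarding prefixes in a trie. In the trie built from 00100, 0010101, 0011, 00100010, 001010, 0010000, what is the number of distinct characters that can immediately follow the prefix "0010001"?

1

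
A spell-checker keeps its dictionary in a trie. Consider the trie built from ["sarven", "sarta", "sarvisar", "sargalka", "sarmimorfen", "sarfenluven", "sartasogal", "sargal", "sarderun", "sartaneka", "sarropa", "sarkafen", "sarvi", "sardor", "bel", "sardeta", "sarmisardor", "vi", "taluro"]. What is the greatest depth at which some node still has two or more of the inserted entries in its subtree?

6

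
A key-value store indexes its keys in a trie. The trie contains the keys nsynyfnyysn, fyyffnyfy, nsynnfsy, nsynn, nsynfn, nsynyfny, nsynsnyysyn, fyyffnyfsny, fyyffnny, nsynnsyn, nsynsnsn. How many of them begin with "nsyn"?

8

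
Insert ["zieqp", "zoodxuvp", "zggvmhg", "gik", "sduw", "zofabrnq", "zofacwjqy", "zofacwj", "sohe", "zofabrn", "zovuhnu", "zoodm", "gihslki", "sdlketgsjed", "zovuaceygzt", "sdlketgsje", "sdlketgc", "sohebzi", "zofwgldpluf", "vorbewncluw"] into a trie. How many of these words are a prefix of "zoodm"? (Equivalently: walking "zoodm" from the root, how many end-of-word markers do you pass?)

Check each prefix of "zoodm" against the stored set — each match is an end-marker on the path.
Prefixes of the query that are stored words: "zoodm"
Count: 1

1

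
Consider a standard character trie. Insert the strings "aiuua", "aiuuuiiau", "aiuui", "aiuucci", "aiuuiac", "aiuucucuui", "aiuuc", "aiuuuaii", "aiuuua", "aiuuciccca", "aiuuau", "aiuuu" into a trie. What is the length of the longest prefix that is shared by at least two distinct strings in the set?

The deepest shared node is where two words last agree before diverging.
e.g. "aiuuua" and "aiuuuaii" share the prefix "aiuuua" of length 6; no pair shares a longer one.
Longest shared-prefix length: 6

6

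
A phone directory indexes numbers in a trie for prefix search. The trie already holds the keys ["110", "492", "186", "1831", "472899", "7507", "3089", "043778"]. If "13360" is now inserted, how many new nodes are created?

"1" is already a path in the trie; the remaining "3360" must be added.
Each of the 4 remaining characters creates one node.

4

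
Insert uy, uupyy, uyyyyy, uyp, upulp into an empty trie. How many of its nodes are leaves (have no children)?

A leaf is a node with no children — equivalently, the end of a word that is not a proper prefix of any other stored word.
Those words: "upulp", "uupyy", "uyp", "uyyyyy"
Leaf count: 4

4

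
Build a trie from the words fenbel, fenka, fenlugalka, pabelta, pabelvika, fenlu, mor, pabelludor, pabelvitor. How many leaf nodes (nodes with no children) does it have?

Leaves are exactly the stored words that no other stored word extends.
Those words: "fenbel", "fenka", "fenlugalka", "mor", "pabelludor", "pabelta", "pabelvika", "pabelvitor"
Leaf count: 8

8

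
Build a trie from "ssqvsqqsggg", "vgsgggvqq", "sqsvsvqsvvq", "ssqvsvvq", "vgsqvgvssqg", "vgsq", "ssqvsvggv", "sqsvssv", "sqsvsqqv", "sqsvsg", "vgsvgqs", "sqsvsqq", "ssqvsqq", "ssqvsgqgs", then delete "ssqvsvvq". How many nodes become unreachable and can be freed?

Walk "ssqvsvvq" from the leaf back toward the root, removing each node that no remaining word uses.
The suffix "vq" (2 nodes) is used only by "ssqvsvvq"; the node for "ssqvsv" still has the child "g", so pruning stops there.
Nodes removed: 2

2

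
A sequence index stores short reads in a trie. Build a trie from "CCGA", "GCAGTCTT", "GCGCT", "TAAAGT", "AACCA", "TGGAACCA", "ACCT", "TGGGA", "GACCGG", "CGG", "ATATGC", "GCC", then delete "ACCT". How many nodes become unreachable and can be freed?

A node on "ACCT"'s path can go only if nothing else ends at it or branches off below it.
The suffix "CCT" (3 nodes) is used only by "ACCT"; the node for "A" still has the child "A", so pruning stops there.
Nodes removed: 3

3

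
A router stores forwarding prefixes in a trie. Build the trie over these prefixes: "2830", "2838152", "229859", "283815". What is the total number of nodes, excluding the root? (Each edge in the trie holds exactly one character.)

13

Count nodes per top-level branch (shared prefixes stored once):
  '2'-branch (229859, 2830, 283815, 2838152): 13 nodes
Sum: 13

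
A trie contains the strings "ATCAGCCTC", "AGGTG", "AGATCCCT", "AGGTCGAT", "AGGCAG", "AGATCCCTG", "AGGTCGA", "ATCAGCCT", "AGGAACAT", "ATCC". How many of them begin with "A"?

10

Traverse to the node for "A", then collect every word in that subtree.
Matches: "AGATCCCT", "AGATCCCTG", "AGGAACAT", "AGGCAG", "AGGTCGA", "AGGTCGAT", "AGGTG", "ATCAGCCT", "ATCAGCCTC", "ATCC"
Count: 10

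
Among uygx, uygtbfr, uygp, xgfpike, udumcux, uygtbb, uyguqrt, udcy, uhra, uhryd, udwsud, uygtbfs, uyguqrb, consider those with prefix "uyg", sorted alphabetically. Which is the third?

Filter for "uyg…" and sort: "uygp", "uygtbb", "uygtbfr", "uygtbfs", "uyguqrb", "uyguqrt", "uygx"
The 3rd is uygtbfr.

uygtbfr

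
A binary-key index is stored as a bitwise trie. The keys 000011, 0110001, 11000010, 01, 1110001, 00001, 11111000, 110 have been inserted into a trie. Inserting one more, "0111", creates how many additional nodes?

"011" is already a path in the trie; the remaining "1" must be added.
So 4 − 3 = 1 new nodes.

1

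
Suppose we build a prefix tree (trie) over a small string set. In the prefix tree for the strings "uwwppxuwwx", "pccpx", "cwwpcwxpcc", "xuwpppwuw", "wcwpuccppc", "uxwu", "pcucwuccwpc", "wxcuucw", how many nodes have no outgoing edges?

A leaf is a node with no children — equivalently, the end of a word that is not a proper prefix of any other stored word.
Those words: "cwwpcwxpcc", "pccpx", "pcucwuccwpc", "uwwppxuwwx", "uxwu", "wcwpuccppc", "wxcuucw", "xuwpppwuw"
Leaf count: 8

8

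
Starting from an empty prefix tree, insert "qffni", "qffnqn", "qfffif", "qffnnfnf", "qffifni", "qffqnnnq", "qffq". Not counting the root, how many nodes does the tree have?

23

Insert word by word; a character creates a node only if that edge doesn't already exist:
  "qffni" → 5 new (q, f, f, n, i)
  "qffnqn" → prefix "qffn" already present; 2 new (q, n)
  "qfffif" → prefix "qff" already present; 3 new (f, i, f)
  "qffnnfnf" → prefix "qffn" already present; 4 new (n, f, n, f)
  "qffifni" → prefix "qff" already present; 4 new (i, f, n, i)
  "qffqnnnq" → prefix "qff" already present; 5 new (q, n, n, n, q)
  "qffq" → prefix "qffq" already present; 0 new (none)
Total nodes = 5 + 2 + 3 + 4 + 4 + 5 + 0 = 23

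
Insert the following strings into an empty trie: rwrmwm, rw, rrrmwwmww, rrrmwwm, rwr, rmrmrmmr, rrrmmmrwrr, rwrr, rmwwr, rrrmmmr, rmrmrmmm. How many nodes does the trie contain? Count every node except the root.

32

Trie structure (* marks end of a word):
(root)
└─ r
   ├─ m
   │  ├─ r
   │  │  └─ m
   │  │     └─ r
   │  │        └─ m
   │  │           └─ m
   │  │              ├─ m *
   │  │              └─ r *
   │  └─ w
   │     └─ w
   │        └─ r *
   ├─ r
   │  └─ r
   │     └─ m
   │        ├─ m
   │        │  └─ m
   │        │     └─ r *
   │        │        └─ w
   │        │           └─ r
   │        │              └─ r *
   │        └─ w
   │           └─ w
   │              └─ m *
   │                 └─ w
   │                    └─ w *
   └─ w *
      └─ r *
         ├─ m
         │  └─ w
         │     └─ m *
         └─ r *
Counting every labelled node above: 32.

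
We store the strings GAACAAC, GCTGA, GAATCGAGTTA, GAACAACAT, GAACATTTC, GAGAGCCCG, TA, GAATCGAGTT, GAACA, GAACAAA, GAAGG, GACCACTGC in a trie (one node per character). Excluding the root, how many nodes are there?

Count nodes per top-level branch (shared prefixes stored once):
  'G'-branch (GAACA, GAACAAA, GAACAAC, GAACAACAT, GAACATTTC, GAAGG, GAATCGAGTT, GAATCGAGTTA, GACCACTGC, GAGAGCCCG, GCTGA): 42 nodes
  'T'-branch (TA): 2 nodes
Sum: 44

44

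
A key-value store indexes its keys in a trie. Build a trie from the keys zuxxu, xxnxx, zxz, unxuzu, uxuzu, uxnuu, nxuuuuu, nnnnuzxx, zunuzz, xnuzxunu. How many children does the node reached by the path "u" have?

The children of the "u" node are the distinct next characters among strings starting with "u".
Characters that immediately follow "u" among the stored strings: {n, x}.
That node has 2 child edges.

2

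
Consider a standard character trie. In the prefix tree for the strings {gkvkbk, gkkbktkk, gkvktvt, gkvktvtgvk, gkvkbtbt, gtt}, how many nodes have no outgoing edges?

5

A leaf is a node with no children — equivalently, the end of a word that is not a proper prefix of any other stored word.
Those words: "gkkbktkk", "gkvkbk", "gkvkbtbt", "gkvktvtgvk", "gtt"
Leaf count: 5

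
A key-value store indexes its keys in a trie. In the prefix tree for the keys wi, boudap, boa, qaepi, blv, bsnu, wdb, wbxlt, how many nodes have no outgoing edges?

A leaf is a node with no children — equivalently, the end of a word that is not a proper prefix of any other stored word.
Those words: "blv", "boa", "boudap", "bsnu", "qaepi", "wbxlt", "wdb", "wi"
Leaf count: 8

8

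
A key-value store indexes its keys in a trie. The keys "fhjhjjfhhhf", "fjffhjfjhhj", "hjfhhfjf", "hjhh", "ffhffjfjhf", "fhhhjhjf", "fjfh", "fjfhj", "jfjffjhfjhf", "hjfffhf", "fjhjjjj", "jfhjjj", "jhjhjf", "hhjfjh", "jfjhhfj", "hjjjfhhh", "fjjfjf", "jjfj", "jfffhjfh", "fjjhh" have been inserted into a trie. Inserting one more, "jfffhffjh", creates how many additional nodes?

4

"jfffh" is already a path in the trie; the remaining "ffjh" must be added.
So 9 − 5 = 4 new nodes.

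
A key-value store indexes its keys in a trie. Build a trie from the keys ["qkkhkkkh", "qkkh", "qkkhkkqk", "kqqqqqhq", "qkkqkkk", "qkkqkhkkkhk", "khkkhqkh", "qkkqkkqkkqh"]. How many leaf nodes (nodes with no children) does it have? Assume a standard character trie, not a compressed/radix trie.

7

A leaf is a node with no children — equivalently, the end of a word that is not a proper prefix of any other stored word.
Those words: "khkkhqkh", "kqqqqqhq", "qkkhkkkh", "qkkhkkqk", "qkkqkhkkkhk", "qkkqkkk", "qkkqkkqkkqh"
Leaf count: 7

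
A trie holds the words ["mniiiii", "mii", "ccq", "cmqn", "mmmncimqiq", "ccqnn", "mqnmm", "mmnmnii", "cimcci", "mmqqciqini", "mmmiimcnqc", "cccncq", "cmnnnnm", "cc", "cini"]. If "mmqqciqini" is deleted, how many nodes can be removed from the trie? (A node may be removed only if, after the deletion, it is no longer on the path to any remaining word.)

8

A node on "mmqqciqini"'s path can go only if nothing else ends at it or branches off below it.
The suffix "qqciqini" (8 nodes) is used only by "mmqqciqini"; the node for "mm" still has the child "m", so pruning stops there.
Nodes removed: 8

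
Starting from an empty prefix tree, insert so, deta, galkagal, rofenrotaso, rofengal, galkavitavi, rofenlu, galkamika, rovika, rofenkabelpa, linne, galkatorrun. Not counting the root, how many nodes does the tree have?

Insert word by word; a character creates a node only if that edge doesn't already exist:
  "so" → 2 new (s, o)
  "deta" → 4 new (d, e, t, a)
  "galkagal" → 8 new (g, a, l, k, a, g, a, l)
  "rofenrotaso" → 11 new (r, o, f, e, n, r, o, t, a, s, o)
  "rofengal" → prefix "rofen" already present; 3 new (g, a, l)
  "galkavitavi" → prefix "galka" already present; 6 new (v, i, t, a, v, i)
  "rofenlu" → prefix "rofen" already present; 2 new (l, u)
  "galkamika" → prefix "galka" already present; 4 new (m, i, k, a)
  "rovika" → prefix "ro" already present; 4 new (v, i, k, a)
  "rofenkabelpa" → prefix "rofen" already present; 7 new (k, a, b, e, l, p, a)
  "linne" → 5 new (l, i, n, n, e)
  "galkatorrun" → prefix "galka" already present; 6 new (t, o, r, r, u, n)
Total nodes = 2 + 4 + 8 + 11 + 3 + 6 + 2 + 4 + 4 + 7 + 5 + 6 = 62

62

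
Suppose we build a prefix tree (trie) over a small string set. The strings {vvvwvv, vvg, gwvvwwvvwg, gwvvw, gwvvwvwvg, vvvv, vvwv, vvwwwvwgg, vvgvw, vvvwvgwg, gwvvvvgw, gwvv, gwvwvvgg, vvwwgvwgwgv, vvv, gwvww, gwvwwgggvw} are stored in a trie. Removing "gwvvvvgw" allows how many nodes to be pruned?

4

After clearing the end-marker at "gwvvvvgw", prune upward until reaching a node still needed by another word.
The suffix "vvgw" (4 nodes) is used only by "gwvvvvgw"; the node for "gwvv" still has the child "w", so pruning stops there.
Nodes removed: 4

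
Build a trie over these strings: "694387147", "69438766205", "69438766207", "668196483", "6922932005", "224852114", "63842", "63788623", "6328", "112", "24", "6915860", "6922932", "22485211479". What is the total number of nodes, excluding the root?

For each word, the new-node count is its length minus the longest prefix already in the trie:
  "694387147" → 9 new (6, 9, 4, 3, 8, 7, 1, 4, 7)
  "69438766205" → prefix "694387" already present; 5 new (6, 6, 2, 0, 5)
  "69438766207" → prefix "6943876620" already present; 1 new (7)
  "668196483" → prefix "6" already present; 8 new (6, 8, 1, 9, 6, 4, 8, 3)
  "6922932005" → prefix "69" already present; 8 new (2, 2, 9, 3, 2, 0, 0, 5)
  "224852114" → 9 new (2, 2, 4, 8, 5, 2, 1, 1, 4)
  "63842" → prefix "6" already present; 4 new (3, 8, 4, 2)
  "63788623" → prefix "63" already present; 6 new (7, 8, 8, 6, 2, 3)
  "6328" → prefix "63" already present; 2 new (2, 8)
  "112" → 3 new (1, 1, 2)
  "24" → prefix "2" already present; 1 new (4)
  "6915860" → prefix "69" already present; 5 new (1, 5, 8, 6, 0)
  "6922932" → prefix "6922932" already present; 0 new (none)
  "22485211479" → prefix "224852114" already present; 2 new (7, 9)
Total nodes = 9 + 5 + 1 + 8 + 8 + 9 + 4 + 6 + 2 + 3 + 1 + 5 + 0 + 2 = 63

63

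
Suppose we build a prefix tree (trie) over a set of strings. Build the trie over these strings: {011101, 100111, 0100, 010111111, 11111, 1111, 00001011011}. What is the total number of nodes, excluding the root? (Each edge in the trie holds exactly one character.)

34

Trie structure (* marks end of a word):
(root)
├─ 0
│  ├─ 0
│  │  └─ 0
│  │     └─ 0
│  │        └─ 1
│  │           └─ 0
│  │              └─ 1
│  │                 └─ 1
│  │                    └─ 0
│  │                       └─ 1
│  │                          └─ 1 *
│  └─ 1
│     ├─ 0
│     │  ├─ 0 *
│     │  └─ 1
│     │     └─ 1
│     │        └─ 1
│     │           └─ 1
│     │              └─ 1
│     │                 └─ 1 *
│     └─ 1
│        └─ 1
│           └─ 0
│              └─ 1 *
└─ 1
   ├─ 0
   │  └─ 0
   │     └─ 1
   │        └─ 1
   │           └─ 1 *
   └─ 1
      └─ 1
         └─ 1 *
            └─ 1 *
Counting every labelled node above: 34.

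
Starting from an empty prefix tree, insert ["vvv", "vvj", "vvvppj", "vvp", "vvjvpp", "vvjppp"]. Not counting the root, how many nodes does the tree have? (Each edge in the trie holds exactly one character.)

14

For each word, the new-node count is its length minus the longest prefix already in the trie:
  "vvv" → 3 new (v, v, v)
  "vvj" → prefix "vv" already present; 1 new (j)
  "vvvppj" → prefix "vvv" already present; 3 new (p, p, j)
  "vvp" → prefix "vv" already present; 1 new (p)
  "vvjvpp" → prefix "vvj" already present; 3 new (v, p, p)
  "vvjppp" → prefix "vvj" already present; 3 new (p, p, p)
Total nodes = 3 + 1 + 3 + 1 + 3 + 3 = 14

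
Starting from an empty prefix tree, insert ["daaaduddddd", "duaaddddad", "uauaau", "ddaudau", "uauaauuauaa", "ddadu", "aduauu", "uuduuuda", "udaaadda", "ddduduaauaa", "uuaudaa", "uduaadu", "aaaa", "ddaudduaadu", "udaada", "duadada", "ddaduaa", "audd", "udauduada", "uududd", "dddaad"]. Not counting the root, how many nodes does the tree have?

109

Trace insertions, counting only characters that open a new branch:
  "daaaduddddd" → 11 new (d, a, a, a, d, u, d, d, d, d, d)
  "duaaddddad" → prefix "d" already present; 9 new (u, a, a, d, d, d, d, a, d)
  "uauaau" → 6 new (u, a, u, a, a, u)
  "ddaudau" → prefix "d" already present; 6 new (d, a, u, d, a, u)
  "uauaauuauaa" → prefix "uauaau" already present; 5 new (u, a, u, a, a)
  "ddadu" → prefix "dda" already present; 2 new (d, u)
  "aduauu" → 6 new (a, d, u, a, u, u)
  "uuduuuda" → prefix "u" already present; 7 new (u, d, u, u, u, d, a)
  "udaaadda" → prefix "u" already present; 7 new (d, a, a, a, d, d, a)
  "ddduduaauaa" → prefix "dd" already present; 9 new (d, u, d, u, a, a, u, a, a)
  "uuaudaa" → prefix "uu" already present; 5 new (a, u, d, a, a)
  "uduaadu" → prefix "ud" already present; 5 new (u, a, a, d, u)
  "aaaa" → prefix "a" already present; 3 new (a, a, a)
  "ddaudduaadu" → prefix "ddaud" already present; 6 new (d, u, a, a, d, u)
  "udaada" → prefix "udaa" already present; 2 new (d, a)
  "duadada" → prefix "dua" already present; 4 new (d, a, d, a)
  "ddaduaa" → prefix "ddadu" already present; 2 new (a, a)
  "audd" → prefix "a" already present; 3 new (u, d, d)
  "udauduada" → prefix "uda" already present; 6 new (u, d, u, a, d, a)
  "uududd" → prefix "uudu" already present; 2 new (d, d)
  "dddaad" → prefix "ddd" already present; 3 new (a, a, d)
Total nodes = 11 + 9 + 6 + 6 + 5 + 2 + 6 + 7 + 7 + 9 + 5 + 5 + 3 + 6 + 2 + 4 + 2 + 3 + 6 + 2 + 3 = 109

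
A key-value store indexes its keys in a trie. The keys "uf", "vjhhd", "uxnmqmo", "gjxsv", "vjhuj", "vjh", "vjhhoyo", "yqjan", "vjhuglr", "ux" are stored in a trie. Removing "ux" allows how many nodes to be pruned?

0

After clearing the end-marker at "ux", prune upward until reaching a node still needed by another word.
Every node on "ux" is still needed (e.g. by "uxnmqmo"), so nothing is freed.
Nodes removed: 0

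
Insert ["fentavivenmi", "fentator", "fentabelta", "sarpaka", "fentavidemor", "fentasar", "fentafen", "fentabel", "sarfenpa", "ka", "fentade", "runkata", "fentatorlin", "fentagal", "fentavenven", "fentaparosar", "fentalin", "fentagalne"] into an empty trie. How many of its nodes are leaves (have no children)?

15

Leaves are exactly the stored words that no other stored word extends.
Those words: "fentabelta", "fentade", "fentafen", "fentagalne", "fentalin", "fentaparosar", "fentasar", "fentatorlin", "fentavenven", "fentavidemor", "fentavivenmi", "ka", "runkata", "sarfenpa", "sarpaka"
Leaf count: 15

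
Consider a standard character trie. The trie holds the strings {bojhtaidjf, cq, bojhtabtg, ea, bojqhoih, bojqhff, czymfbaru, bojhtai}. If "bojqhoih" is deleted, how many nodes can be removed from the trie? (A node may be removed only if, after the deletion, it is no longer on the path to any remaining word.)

3

After clearing the end-marker at "bojqhoih", prune upward until reaching a node still needed by another word.
The suffix "oih" (3 nodes) is used only by "bojqhoih"; the node for "bojqh" still has the child "f", so pruning stops there.
Nodes removed: 3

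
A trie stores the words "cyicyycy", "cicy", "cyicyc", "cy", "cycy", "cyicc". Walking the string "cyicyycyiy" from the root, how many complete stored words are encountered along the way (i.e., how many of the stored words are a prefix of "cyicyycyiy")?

Traverse "cyicyycyiy" character by character; count nodes along the way that are marked as word ends.
Prefixes of the query that are stored words: "cy", "cyicyycy"
Count: 2

2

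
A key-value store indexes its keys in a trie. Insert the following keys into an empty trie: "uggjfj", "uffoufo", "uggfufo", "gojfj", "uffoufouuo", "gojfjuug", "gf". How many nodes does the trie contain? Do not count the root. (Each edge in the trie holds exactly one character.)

Trie structure (* marks end of a word):
(root)
├─ g
│  ├─ f *
│  └─ o
│     └─ j
│        └─ f
│           └─ j *
│              └─ u
│                 └─ u
│                    └─ g *
└─ u
   ├─ f
   │  └─ f
   │     └─ o
   │        └─ u
   │           └─ f
   │              └─ o *
   │                 └─ u
   │                    └─ u
   │                       └─ o *
   └─ g
      └─ g
         ├─ f
         │  └─ u
         │     └─ f
         │        └─ o *
         └─ j
            └─ f
               └─ j *
Counting every labelled node above: 28.

28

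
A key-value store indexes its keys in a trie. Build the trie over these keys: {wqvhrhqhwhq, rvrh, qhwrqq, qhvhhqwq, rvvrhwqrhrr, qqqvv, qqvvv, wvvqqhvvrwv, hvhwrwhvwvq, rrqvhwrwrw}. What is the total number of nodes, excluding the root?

73

Insert word by word; a character creates a node only if that edge doesn't already exist:
  "wqvhrhqhwhq" → 11 new (w, q, v, h, r, h, q, h, w, h, q)
  "rvrh" → 4 new (r, v, r, h)
  "qhwrqq" → 6 new (q, h, w, r, q, q)
  "qhvhhqwq" → prefix "qh" already present; 6 new (v, h, h, q, w, q)
  "rvvrhwqrhrr" → prefix "rv" already present; 9 new (v, r, h, w, q, r, h, r, r)
  "qqqvv" → prefix "q" already present; 4 new (q, q, v, v)
  "qqvvv" → prefix "qq" already present; 3 new (v, v, v)
  "wvvqqhvvrwv" → prefix "w" already present; 10 new (v, v, q, q, h, v, v, r, w, v)
  "hvhwrwhvwvq" → 11 new (h, v, h, w, r, w, h, v, w, v, q)
  "rrqvhwrwrw" → prefix "r" already present; 9 new (r, q, v, h, w, r, w, r, w)
Total nodes = 11 + 4 + 6 + 6 + 9 + 4 + 3 + 10 + 11 + 9 = 73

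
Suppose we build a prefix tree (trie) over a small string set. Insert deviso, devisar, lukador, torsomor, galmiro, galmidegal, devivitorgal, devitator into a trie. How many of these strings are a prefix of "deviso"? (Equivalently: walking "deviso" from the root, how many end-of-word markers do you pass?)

1

Traverse "deviso" character by character; count nodes along the way that are marked as word ends.
Prefixes of the query that are stored words: "deviso"
Count: 1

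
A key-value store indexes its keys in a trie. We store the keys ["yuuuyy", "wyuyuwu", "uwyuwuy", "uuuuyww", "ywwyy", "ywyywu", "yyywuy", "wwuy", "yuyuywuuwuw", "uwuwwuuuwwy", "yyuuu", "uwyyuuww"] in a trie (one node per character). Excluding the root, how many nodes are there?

Trace insertions, counting only characters that open a new branch:
  "yuuuyy" → 6 new (y, u, u, u, y, y)
  "wyuyuwu" → 7 new (w, y, u, y, u, w, u)
  "uwyuwuy" → 7 new (u, w, y, u, w, u, y)
  "uuuuyww" → prefix "u" already present; 6 new (u, u, u, y, w, w)
  "ywwyy" → prefix "y" already present; 4 new (w, w, y, y)
  "ywyywu" → prefix "yw" already present; 4 new (y, y, w, u)
  "yyywuy" → prefix "y" already present; 5 new (y, y, w, u, y)
  "wwuy" → prefix "w" already present; 3 new (w, u, y)
  "yuyuywuuwuw" → prefix "yu" already present; 9 new (y, u, y, w, u, u, w, u, w)
  "uwuwwuuuwwy" → prefix "uw" already present; 9 new (u, w, w, u, u, u, w, w, y)
  "yyuuu" → prefix "yy" already present; 3 new (u, u, u)
  "uwyyuuww" → prefix "uwy" already present; 5 new (y, u, u, w, w)
Total nodes = 6 + 7 + 7 + 6 + 4 + 4 + 5 + 3 + 9 + 9 + 3 + 5 = 68

68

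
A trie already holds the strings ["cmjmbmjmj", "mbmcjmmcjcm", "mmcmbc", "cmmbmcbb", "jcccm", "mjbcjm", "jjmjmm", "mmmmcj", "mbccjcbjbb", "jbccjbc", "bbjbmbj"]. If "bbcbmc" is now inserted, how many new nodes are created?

"bb" is already a path in the trie; the remaining "cbmc" must be added.
New nodes needed: |"bbcbmc"| − 2 = 6 − 2 = 4.

4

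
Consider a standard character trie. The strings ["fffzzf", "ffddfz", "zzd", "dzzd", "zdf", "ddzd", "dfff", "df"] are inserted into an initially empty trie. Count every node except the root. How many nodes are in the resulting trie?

25

For each word, the new-node count is its length minus the longest prefix already in the trie:
  "fffzzf" → 6 new (f, f, f, z, z, f)
  "ffddfz" → prefix "ff" already present; 4 new (d, d, f, z)
  "zzd" → 3 new (z, z, d)
  "dzzd" → 4 new (d, z, z, d)
  "zdf" → prefix "z" already present; 2 new (d, f)
  "ddzd" → prefix "d" already present; 3 new (d, z, d)
  "dfff" → prefix "d" already present; 3 new (f, f, f)
  "df" → prefix "df" already present; 0 new (none)
Total nodes = 6 + 4 + 3 + 4 + 2 + 3 + 3 + 0 = 25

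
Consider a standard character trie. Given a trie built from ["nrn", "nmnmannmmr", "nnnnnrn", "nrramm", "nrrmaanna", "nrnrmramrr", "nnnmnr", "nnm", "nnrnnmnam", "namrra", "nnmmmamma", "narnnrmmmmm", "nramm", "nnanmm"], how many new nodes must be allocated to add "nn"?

0

"nn" is already a full path in the trie; only an end-marker is added.
No new nodes are needed: 0.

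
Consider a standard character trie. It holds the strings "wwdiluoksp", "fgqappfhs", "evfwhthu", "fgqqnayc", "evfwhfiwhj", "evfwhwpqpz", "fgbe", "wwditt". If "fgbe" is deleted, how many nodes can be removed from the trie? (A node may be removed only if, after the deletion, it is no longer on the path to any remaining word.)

2

Walk "fgbe" from the leaf back toward the root, removing each node that no remaining word uses.
The suffix "be" (2 nodes) is used only by "fgbe"; the node for "fg" still has the child "q", so pruning stops there.
Nodes removed: 2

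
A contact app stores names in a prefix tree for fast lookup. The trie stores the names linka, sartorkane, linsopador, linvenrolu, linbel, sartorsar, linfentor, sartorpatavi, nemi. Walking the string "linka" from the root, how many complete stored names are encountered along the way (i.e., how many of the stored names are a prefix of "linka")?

Traverse "linka" character by character; count nodes along the way that are marked as word ends.
Prefixes of the query that are stored words: "linka"
Count: 1

1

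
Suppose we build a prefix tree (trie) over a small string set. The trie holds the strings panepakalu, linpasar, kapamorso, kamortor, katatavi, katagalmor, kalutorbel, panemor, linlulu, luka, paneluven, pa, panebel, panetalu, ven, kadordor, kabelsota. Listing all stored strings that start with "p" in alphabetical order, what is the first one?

Words with prefix "p", in lexicographic order: "pa", "panebel", "paneluven", "panemor", "panepakalu", "panetalu"
Position 1: pa

pa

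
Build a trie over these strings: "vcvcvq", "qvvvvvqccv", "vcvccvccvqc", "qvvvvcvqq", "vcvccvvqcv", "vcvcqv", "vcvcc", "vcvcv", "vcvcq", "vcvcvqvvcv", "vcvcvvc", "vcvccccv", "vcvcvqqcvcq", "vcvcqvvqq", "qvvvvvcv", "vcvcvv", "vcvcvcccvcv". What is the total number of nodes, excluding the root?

58

For each word, the new-node count is its length minus the longest prefix already in the trie:
  "vcvcvq" → 6 new (v, c, v, c, v, q)
  "qvvvvvqccv" → 10 new (q, v, v, v, v, v, q, c, c, v)
  "vcvccvccvqc" → prefix "vcvc" already present; 7 new (c, v, c, c, v, q, c)
  "qvvvvcvqq" → prefix "qvvvv" already present; 4 new (c, v, q, q)
  "vcvccvvqcv" → prefix "vcvccv" already present; 4 new (v, q, c, v)
  "vcvcqv" → prefix "vcvc" already present; 2 new (q, v)
  "vcvcc" → prefix "vcvcc" already present; 0 new (none)
  "vcvcv" → prefix "vcvcv" already present; 0 new (none)
  "vcvcq" → prefix "vcvcq" already present; 0 new (none)
  "vcvcvqvvcv" → prefix "vcvcvq" already present; 4 new (v, v, c, v)
  "vcvcvvc" → prefix "vcvcv" already present; 2 new (v, c)
  "vcvccccv" → prefix "vcvcc" already present; 3 new (c, c, v)
  "vcvcvqqcvcq" → prefix "vcvcvq" already present; 5 new (q, c, v, c, q)
  "vcvcqvvqq" → prefix "vcvcqv" already present; 3 new (v, q, q)
  "qvvvvvcv" → prefix "qvvvvv" already present; 2 new (c, v)
  "vcvcvv" → prefix "vcvcvv" already present; 0 new (none)
  "vcvcvcccvcv" → prefix "vcvcv" already present; 6 new (c, c, c, v, c, v)
Total nodes = 6 + 10 + 7 + 4 + 4 + 2 + 0 + 0 + 0 + 4 + 2 + 3 + 5 + 3 + 2 + 0 + 6 = 58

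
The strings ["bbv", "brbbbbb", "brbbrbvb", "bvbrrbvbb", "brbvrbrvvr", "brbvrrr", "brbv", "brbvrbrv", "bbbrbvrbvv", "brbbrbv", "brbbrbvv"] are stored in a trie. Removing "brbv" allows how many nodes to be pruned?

Walk "brbv" from the leaf back toward the root, removing each node that no remaining word uses.
Every node on "brbv" is still needed (e.g. by "brbvrbrvvr"), so nothing is freed.
Nodes removed: 0

0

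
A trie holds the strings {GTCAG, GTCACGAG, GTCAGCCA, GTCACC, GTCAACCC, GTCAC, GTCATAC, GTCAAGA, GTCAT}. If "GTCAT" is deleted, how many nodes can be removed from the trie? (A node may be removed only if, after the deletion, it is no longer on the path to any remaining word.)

0

After clearing the end-marker at "GTCAT", prune upward until reaching a node still needed by another word.
Every node on "GTCAT" is still needed (e.g. by "GTCATAC"), so nothing is freed.
Nodes removed: 0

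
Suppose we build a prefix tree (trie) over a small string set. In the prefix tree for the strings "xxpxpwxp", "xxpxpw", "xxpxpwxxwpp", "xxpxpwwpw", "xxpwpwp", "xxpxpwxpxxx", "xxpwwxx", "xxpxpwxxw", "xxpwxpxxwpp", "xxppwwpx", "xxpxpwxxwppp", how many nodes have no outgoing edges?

Leaves are exactly the stored words that no other stored word extends.
Those words: "xxppwwpx", "xxpwpwp", "xxpwwxx", "xxpwxpxxwpp", "xxpxpwwpw", "xxpxpwxpxxx", "xxpxpwxxwppp"
Leaf count: 7

7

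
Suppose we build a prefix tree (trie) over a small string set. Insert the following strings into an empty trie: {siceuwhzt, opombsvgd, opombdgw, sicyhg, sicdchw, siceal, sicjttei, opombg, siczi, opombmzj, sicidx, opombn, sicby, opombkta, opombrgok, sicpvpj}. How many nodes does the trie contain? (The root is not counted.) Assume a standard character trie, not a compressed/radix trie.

Insert word by word; a character creates a node only if that edge doesn't already exist:
  "siceuwhzt" → 9 new (s, i, c, e, u, w, h, z, t)
  "opombsvgd" → 9 new (o, p, o, m, b, s, v, g, d)
  "opombdgw" → prefix "opomb" already present; 3 new (d, g, w)
  "sicyhg" → prefix "sic" already present; 3 new (y, h, g)
  "sicdchw" → prefix "sic" already present; 4 new (d, c, h, w)
  "siceal" → prefix "sice" already present; 2 new (a, l)
  "sicjttei" → prefix "sic" already present; 5 new (j, t, t, e, i)
  "opombg" → prefix "opomb" already present; 1 new (g)
  "siczi" → prefix "sic" already present; 2 new (z, i)
  "opombmzj" → prefix "opomb" already present; 3 new (m, z, j)
  "sicidx" → prefix "sic" already present; 3 new (i, d, x)
  "opombn" → prefix "opomb" already present; 1 new (n)
  "sicby" → prefix "sic" already present; 2 new (b, y)
  "opombkta" → prefix "opomb" already present; 3 new (k, t, a)
  "opombrgok" → prefix "opomb" already present; 4 new (r, g, o, k)
  "sicpvpj" → prefix "sic" already present; 4 new (p, v, p, j)
Total nodes = 9 + 9 + 3 + 3 + 4 + 2 + 5 + 1 + 2 + 3 + 3 + 1 + 2 + 3 + 4 + 4 = 58

58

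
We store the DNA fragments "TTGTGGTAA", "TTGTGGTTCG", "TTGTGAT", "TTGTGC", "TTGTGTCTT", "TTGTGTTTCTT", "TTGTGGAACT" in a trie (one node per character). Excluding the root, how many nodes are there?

28

Insert word by word; a character creates a node only if that edge doesn't already exist:
  "TTGTGGTAA" → 9 new (T, T, G, T, G, G, T, A, A)
  "TTGTGGTTCG" → prefix "TTGTGGT" already present; 3 new (T, C, G)
  "TTGTGAT" → prefix "TTGTG" already present; 2 new (A, T)
  "TTGTGC" → prefix "TTGTG" already present; 1 new (C)
  "TTGTGTCTT" → prefix "TTGTG" already present; 4 new (T, C, T, T)
  "TTGTGTTTCTT" → prefix "TTGTGT" already present; 5 new (T, T, C, T, T)
  "TTGTGGAACT" → prefix "TTGTGG" already present; 4 new (A, A, C, T)
Total nodes = 9 + 3 + 2 + 1 + 4 + 5 + 4 = 28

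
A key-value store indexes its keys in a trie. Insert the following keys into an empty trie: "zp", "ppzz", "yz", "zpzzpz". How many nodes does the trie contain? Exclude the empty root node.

12

Count nodes per top-level branch (shared prefixes stored once):
  'p'-branch (ppzz): 4 nodes
  'y'-branch (yz): 2 nodes
  'z'-branch (zp, zpzzpz): 6 nodes
Sum: 12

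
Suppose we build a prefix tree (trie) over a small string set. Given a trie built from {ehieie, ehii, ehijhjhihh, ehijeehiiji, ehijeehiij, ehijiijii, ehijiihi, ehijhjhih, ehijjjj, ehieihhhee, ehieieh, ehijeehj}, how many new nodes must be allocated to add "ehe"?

The longest prefix of "ehe" already in the trie is "eh" (length 2).
So 3 − 2 = 1 new nodes.

1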